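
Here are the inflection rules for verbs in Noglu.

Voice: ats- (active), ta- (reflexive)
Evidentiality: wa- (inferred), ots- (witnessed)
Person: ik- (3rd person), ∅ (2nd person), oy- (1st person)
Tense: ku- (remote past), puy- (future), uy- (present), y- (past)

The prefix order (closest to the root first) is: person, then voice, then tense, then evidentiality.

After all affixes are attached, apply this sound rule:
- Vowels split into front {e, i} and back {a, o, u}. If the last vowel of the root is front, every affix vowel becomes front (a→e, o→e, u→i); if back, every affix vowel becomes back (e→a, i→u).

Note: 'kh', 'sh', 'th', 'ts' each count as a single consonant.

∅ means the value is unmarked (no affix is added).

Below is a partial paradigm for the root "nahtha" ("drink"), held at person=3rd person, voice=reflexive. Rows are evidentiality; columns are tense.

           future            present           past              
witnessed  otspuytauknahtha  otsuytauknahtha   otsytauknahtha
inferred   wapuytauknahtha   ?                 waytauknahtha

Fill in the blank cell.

wauytauknahtha

Attach person 3rd person ik- → iknahtha.
Attach voice reflexive ta- → taiknahtha.
Attach tense present uy- → uytaiknahtha.
Attach evidentiality inferred wa- → wauytaiknahtha.
Apply vowel harmony: wauytaiknahtha → wauytauknahtha.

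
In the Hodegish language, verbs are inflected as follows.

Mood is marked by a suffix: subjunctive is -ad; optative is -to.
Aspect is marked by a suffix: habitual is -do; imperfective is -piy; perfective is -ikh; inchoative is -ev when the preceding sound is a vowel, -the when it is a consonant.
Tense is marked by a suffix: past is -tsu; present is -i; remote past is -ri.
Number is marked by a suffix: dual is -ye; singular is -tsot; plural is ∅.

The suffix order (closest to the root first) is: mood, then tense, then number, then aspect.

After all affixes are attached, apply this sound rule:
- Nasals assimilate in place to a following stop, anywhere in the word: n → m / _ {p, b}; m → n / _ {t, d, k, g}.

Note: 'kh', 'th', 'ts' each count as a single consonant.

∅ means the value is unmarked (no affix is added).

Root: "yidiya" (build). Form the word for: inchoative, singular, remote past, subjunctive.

yidiyaadritsotthe

Attach mood subjunctive -ad → yidiyaad.
Attach tense remote past -ri → yidiyaadri.
Attach number singular -tsot → yidiyaadritsot.
Attach aspect inchoative -the (after consonant 't') → yidiyaadritsotthe.
Nasal assimilation: no change.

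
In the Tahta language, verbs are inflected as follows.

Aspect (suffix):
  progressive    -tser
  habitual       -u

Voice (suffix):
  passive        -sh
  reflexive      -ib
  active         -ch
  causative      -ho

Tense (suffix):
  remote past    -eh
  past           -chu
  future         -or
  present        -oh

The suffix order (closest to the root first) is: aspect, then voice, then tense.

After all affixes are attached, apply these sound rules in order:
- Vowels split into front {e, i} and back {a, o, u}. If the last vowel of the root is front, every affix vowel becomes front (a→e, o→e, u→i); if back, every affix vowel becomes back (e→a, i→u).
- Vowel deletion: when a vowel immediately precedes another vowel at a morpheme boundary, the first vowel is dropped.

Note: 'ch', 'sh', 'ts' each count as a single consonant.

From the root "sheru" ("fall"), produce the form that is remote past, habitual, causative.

Attach aspect habitual -u → sheruu.
Attach voice causative -ho → sheruuho.
Attach tense remote past -eh → sheruuhoeh.
Apply vowel harmony: sheruuhoeh → sheruuhoah.
Apply vowel deletion: sheruuhoah → sheruhah.

sheruhah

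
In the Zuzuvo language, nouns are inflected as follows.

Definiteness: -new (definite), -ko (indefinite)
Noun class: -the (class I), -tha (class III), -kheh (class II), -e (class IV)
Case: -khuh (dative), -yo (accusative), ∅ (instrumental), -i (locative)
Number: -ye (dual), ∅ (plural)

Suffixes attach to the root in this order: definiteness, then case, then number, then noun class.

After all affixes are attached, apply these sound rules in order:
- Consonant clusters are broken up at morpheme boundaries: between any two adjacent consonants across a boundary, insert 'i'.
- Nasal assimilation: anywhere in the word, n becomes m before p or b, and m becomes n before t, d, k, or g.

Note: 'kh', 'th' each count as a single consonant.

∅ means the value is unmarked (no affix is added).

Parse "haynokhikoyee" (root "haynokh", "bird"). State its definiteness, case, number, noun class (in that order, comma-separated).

indefinite, instrumental, dual, class IV

Segment: haynokh-ko-ye-e.
definiteness: -ko → indefinite.
case: ∅ → instrumental.
number: -ye → dual.
noun class: -e → class IV.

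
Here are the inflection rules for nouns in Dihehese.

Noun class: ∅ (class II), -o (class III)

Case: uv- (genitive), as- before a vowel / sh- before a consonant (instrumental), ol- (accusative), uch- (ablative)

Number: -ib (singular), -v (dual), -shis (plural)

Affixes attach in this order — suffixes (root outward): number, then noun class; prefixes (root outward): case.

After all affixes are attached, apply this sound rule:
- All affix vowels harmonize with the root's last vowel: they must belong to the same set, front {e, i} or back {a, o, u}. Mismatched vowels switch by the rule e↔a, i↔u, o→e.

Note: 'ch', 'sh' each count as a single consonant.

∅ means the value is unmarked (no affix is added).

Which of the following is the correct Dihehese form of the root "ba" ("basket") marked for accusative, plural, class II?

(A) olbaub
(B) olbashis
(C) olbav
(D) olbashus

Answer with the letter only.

Attach number plural -shis → bashis.
noun class = class II: zero marking, form stays bashis.
Attach case accusative ol- → olbashis.
Apply vowel harmony: olbashis → olbashus.
So the correct form is olbashus, option (D).
(A) olbaub is wrong: it uses singular instead of plural for number.
(C) olbav is wrong: it uses dual instead of plural for number.
(B) olbashis is wrong: it fails to apply the sound rule(s).

D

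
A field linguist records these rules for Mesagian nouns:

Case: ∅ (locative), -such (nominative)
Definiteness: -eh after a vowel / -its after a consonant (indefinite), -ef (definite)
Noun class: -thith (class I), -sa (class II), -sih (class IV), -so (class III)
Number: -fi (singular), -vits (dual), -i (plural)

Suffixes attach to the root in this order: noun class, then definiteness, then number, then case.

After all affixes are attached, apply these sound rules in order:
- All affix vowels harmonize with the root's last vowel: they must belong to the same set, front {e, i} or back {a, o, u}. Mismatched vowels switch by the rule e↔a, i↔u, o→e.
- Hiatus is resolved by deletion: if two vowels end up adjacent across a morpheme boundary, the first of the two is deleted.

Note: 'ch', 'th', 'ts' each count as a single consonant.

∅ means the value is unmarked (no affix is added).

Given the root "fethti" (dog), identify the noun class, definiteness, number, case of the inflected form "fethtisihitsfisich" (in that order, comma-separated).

Segment: fethti-sih-its-fi-such.
noun class: -sih → class IV.
definiteness: -eh/its → indefinite.
number: -fi → singular.
case: -such → nominative.

class IV, indefinite, singular, nominative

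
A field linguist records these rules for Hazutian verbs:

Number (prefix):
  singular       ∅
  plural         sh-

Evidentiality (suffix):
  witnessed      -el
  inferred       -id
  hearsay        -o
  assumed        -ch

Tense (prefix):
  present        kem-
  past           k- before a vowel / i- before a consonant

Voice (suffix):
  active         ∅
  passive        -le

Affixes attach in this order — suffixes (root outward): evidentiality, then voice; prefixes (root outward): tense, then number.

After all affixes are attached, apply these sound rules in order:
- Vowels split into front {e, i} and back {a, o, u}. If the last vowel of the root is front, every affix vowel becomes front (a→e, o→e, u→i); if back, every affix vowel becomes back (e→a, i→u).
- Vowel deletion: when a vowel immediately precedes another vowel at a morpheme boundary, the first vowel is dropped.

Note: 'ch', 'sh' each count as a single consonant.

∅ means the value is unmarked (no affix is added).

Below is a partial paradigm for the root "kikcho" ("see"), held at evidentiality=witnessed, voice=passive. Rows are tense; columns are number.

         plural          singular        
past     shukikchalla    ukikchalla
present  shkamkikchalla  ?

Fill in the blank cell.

kamkikchalla

Attach tense present kem- → kemkikcho.
number = singular: zero marking, form stays kemkikcho.
Attach evidentiality witnessed -el → kemkikchoel.
Attach voice passive -le → kemkikchoelle.
Apply vowel harmony: kemkikchoelle → kamkikchoalla.
Apply vowel deletion: kamkikchoalla → kamkikchalla.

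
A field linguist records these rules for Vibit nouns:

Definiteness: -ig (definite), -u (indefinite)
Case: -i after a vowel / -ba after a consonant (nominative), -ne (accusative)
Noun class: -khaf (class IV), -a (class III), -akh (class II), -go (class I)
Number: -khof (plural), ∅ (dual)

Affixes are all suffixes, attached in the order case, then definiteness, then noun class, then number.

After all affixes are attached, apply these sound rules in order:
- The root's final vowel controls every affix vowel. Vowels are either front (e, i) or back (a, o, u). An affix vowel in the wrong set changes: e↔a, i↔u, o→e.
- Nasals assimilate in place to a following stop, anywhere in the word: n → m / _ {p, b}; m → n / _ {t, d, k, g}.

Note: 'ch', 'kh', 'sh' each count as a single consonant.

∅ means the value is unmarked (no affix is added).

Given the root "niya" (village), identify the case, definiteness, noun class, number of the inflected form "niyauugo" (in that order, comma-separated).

Segment: niya-i-u-go.
case: -i/ba → nominative.
definiteness: -u → indefinite.
noun class: -go → class I.
number: ∅ → dual.

nominative, indefinite, class I, dual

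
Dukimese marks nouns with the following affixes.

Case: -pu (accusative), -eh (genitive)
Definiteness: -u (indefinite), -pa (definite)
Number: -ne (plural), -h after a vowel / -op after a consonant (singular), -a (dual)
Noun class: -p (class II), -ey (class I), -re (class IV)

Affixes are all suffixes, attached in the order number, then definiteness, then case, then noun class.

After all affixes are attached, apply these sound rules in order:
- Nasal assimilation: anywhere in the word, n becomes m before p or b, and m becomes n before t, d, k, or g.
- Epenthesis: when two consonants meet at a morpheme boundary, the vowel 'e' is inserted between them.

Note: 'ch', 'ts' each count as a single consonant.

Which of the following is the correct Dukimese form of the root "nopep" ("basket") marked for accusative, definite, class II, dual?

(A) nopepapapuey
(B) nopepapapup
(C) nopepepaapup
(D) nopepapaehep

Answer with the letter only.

Attach number dual -a → nopepa.
Attach definiteness definite -pa → nopepapa.
Attach case accusative -pu → nopepapapu.
Attach noun class class II -p → nopepapapup.
Nasal assimilation: no change.
Epenthesis: no change.
So the correct form is nopepapapup, option (B).
(A) nopepapapuey is wrong: it uses class I instead of class II for noun class.
(C) nopepepaapup is wrong: it has the affixes in the wrong order.
(D) nopepapaehep is wrong: it uses genitive instead of accusative for case.

B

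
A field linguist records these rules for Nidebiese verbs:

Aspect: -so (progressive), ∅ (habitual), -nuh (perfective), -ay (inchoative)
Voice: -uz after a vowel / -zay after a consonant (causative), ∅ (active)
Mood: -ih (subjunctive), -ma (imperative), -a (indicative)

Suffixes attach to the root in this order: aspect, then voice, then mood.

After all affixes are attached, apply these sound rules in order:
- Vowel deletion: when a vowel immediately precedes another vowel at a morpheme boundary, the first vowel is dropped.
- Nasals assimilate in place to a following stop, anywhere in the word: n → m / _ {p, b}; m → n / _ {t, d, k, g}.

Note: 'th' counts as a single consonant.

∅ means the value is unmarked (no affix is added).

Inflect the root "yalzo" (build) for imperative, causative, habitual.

yalzuzma

aspect = habitual: zero marking, form stays yalzo.
Attach voice causative -uz (after vowel 'o') → yalzouz.
Attach mood imperative -ma → yalzouzma.
Apply vowel deletion: yalzouzma → yalzuzma.
Nasal assimilation: no change.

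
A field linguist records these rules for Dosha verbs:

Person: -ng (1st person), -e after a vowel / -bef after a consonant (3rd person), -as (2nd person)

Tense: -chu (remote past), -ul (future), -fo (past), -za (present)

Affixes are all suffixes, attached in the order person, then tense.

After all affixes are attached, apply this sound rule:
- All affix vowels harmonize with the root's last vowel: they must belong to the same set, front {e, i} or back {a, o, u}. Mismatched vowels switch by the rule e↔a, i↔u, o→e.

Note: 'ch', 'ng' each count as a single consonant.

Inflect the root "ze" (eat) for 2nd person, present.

zeesze

Attach person 2nd person -as → zeas.
Attach tense present -za → zeasza.
Apply vowel harmony: zeasza → zeesze.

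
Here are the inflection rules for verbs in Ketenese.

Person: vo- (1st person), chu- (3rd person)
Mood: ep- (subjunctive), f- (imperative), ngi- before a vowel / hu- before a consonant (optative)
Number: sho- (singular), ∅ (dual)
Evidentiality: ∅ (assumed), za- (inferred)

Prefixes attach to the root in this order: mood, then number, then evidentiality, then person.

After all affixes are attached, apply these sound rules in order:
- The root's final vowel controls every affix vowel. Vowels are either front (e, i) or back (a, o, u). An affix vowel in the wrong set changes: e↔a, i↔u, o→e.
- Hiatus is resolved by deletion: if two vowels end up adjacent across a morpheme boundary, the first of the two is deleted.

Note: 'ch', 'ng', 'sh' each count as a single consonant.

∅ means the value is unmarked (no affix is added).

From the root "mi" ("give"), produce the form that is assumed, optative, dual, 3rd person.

chihimi

Attach mood optative hu- (before consonant 'm') → humi.
number = dual: zero marking, form stays humi.
evidentiality = assumed: zero marking, form stays humi.
Attach person 3rd person chu- → chuhumi.
Apply vowel harmony: chuhumi → chihimi.
Vowel deletion: no change.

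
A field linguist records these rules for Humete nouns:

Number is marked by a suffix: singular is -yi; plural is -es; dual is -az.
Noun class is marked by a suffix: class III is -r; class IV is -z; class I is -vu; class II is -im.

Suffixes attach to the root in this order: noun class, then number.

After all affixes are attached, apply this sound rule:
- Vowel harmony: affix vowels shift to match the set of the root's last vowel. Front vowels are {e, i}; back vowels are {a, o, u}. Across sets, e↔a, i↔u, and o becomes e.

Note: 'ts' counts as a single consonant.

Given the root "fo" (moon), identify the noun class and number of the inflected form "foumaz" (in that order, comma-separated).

class II, dual

Segment: fo-im-az.
noun class: -im → class II.
number: -az → dual.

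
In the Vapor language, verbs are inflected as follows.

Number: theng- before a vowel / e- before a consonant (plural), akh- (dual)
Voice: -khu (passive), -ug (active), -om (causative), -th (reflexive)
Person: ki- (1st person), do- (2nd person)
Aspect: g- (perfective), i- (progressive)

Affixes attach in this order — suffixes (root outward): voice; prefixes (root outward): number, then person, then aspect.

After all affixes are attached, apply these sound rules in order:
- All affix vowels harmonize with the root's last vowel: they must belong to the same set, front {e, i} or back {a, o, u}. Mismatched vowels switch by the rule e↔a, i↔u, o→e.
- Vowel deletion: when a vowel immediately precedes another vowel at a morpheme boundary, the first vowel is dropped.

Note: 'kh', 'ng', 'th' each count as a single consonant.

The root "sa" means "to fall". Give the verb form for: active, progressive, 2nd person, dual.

udakhsug

Attach voice active -ug → saug.
Attach number dual akh- → akhsaug.
Attach person 2nd person do- → doakhsaug.
Attach aspect progressive i- → idoakhsaug.
Apply vowel harmony: idoakhsaug → udoakhsaug.
Apply vowel deletion: udoakhsaug → udakhsug.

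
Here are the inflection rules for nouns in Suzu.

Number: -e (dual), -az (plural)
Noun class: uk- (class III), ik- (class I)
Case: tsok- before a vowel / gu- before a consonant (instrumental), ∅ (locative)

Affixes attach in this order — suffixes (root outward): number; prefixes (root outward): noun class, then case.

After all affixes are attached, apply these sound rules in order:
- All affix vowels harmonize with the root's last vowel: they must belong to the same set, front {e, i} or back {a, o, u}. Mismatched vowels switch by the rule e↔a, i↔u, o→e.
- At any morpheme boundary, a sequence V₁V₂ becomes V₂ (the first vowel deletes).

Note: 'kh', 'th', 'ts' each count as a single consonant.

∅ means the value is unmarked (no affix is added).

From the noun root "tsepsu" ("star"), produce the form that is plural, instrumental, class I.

tsokuktsepsaz

Attach number plural -az → tsepsuaz.
Attach noun class class I ik- → iktsepsuaz.
Attach case instrumental tsok- (before vowel 'i') → tsokiktsepsuaz.
Apply vowel harmony: tsokiktsepsuaz → tsokuktsepsuaz.
Apply vowel deletion: tsokuktsepsuaz → tsokuktsepsaz.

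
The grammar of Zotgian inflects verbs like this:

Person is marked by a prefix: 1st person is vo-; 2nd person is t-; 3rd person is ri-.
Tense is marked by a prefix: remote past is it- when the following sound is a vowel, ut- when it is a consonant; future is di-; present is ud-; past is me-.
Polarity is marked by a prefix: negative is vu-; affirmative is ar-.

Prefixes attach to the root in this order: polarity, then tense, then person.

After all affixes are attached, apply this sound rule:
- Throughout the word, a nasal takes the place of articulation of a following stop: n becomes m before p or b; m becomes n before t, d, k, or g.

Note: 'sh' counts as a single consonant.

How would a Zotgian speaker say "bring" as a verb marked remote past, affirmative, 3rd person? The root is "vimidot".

riitarvimidot

Attach polarity affirmative ar- → arvimidot.
Attach tense remote past it- (before vowel 'a') → itarvimidot.
Attach person 3rd person ri- → riitarvimidot.
Nasal assimilation: no change.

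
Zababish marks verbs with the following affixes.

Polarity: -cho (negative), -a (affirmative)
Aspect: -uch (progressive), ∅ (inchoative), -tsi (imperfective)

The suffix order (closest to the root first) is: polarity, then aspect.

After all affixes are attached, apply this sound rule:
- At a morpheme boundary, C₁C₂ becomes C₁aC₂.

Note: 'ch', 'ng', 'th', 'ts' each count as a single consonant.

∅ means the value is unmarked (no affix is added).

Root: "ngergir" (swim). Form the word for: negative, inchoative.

ngergiracho

Attach polarity negative -cho → ngergircho.
aspect = inchoative: zero marking, form stays ngergircho.
Apply epenthesis: ngergircho → ngergiracho.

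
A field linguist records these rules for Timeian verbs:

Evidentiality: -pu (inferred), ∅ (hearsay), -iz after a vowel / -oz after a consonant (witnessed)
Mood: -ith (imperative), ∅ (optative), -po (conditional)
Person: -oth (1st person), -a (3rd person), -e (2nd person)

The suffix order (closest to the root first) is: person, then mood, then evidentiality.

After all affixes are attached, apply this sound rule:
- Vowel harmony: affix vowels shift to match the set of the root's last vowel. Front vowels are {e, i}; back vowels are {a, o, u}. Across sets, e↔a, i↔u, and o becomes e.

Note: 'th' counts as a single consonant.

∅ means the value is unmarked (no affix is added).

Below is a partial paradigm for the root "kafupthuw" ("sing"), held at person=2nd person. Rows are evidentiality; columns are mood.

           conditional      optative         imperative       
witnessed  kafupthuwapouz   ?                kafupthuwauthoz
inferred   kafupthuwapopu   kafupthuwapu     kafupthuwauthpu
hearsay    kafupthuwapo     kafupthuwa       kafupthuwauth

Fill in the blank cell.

Attach person 2nd person -e → kafupthuwe.
mood = optative: zero marking, form stays kafupthuwe.
Attach evidentiality witnessed -iz (after vowel 'e') → kafupthuweiz.
Apply vowel harmony: kafupthuweiz → kafupthuwauz.

kafupthuwauz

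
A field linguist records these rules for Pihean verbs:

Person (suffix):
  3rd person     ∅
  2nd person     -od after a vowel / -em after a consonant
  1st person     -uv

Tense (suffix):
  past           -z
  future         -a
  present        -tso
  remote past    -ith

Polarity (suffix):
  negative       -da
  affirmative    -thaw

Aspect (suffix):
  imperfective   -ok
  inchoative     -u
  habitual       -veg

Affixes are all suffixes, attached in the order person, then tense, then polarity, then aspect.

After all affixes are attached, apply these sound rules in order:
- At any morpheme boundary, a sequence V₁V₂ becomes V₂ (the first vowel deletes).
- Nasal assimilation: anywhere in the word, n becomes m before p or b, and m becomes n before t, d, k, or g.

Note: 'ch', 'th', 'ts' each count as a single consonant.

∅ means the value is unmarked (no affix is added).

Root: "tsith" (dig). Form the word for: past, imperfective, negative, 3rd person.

person = 3rd person: zero marking, form stays tsith.
Attach tense past -z → tsithz.
Attach polarity negative -da → tsithzda.
Attach aspect imperfective -ok → tsithzdaok.
Apply vowel deletion: tsithzdaok → tsithzdok.
Nasal assimilation: no change.

tsithzdok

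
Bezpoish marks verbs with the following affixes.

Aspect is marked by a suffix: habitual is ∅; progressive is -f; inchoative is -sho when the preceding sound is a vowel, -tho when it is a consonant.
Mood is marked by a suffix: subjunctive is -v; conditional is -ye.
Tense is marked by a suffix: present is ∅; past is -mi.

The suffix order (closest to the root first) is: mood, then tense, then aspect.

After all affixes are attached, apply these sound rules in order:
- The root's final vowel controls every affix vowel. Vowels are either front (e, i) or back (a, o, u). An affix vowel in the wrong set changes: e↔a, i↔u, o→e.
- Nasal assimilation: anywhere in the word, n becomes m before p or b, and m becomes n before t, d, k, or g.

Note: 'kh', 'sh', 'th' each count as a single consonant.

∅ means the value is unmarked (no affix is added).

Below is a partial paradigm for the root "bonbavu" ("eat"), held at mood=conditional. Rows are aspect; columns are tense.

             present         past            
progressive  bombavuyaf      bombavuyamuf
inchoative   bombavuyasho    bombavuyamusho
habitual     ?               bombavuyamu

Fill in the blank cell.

Attach mood conditional -ye → bonbavuye.
tense = present: zero marking, form stays bonbavuye.
aspect = habitual: zero marking, form stays bonbavuye.
Apply vowel harmony: bonbavuye → bonbavuya.
Apply nasal assimilation: bonbavuya → bombavuya.

bombavuya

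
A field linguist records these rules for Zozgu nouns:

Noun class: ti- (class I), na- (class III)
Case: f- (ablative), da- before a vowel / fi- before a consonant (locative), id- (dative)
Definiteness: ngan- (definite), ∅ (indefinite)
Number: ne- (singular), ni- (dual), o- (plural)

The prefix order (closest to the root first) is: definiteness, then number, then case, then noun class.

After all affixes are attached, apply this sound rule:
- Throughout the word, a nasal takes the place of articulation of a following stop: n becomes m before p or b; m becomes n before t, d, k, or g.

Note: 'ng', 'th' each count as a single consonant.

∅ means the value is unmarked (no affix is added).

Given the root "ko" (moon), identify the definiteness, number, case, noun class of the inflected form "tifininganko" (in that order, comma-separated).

Segment: ti-fi-ni-ngan-ko.
definiteness: ngan- → definite.
number: ni- → dual.
case: da/fi- → locative.
noun class: ti- → class I.

definite, dual, locative, class I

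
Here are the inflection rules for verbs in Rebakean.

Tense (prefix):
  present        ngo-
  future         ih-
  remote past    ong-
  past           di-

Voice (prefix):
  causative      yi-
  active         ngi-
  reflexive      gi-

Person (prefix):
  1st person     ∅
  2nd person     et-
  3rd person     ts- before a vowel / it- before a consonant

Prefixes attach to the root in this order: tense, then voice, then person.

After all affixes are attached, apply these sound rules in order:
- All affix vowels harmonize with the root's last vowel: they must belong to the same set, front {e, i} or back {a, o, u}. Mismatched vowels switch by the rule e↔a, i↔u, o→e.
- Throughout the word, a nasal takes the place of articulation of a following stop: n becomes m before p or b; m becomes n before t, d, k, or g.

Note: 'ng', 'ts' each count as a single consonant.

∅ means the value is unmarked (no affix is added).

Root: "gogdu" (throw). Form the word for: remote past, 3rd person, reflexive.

Attach tense remote past ong- → onggogdu.
Attach voice reflexive gi- → gionggogdu.
Attach person 3rd person it- (before consonant 'g') → itgionggogdu.
Apply vowel harmony: itgionggogdu → utguonggogdu.
Nasal assimilation: no change.

utguonggogdu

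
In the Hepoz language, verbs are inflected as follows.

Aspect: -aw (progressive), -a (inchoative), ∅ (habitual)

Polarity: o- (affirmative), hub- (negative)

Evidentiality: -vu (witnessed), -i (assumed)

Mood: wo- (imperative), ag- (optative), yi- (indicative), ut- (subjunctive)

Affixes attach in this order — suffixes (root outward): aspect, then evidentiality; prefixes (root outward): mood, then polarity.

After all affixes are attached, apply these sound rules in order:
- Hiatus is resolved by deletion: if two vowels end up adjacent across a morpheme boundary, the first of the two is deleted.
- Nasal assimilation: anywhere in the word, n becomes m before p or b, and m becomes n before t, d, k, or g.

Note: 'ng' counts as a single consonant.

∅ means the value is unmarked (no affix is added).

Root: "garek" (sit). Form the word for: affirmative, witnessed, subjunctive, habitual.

aspect = habitual: zero marking, form stays garek.
Attach mood subjunctive ut- → utgarek.
Attach evidentiality witnessed -vu → utgarekvu.
Attach polarity affirmative o- → outgarekvu.
Apply vowel deletion: outgarekvu → utgarekvu.
Nasal assimilation: no change.

utgarekvu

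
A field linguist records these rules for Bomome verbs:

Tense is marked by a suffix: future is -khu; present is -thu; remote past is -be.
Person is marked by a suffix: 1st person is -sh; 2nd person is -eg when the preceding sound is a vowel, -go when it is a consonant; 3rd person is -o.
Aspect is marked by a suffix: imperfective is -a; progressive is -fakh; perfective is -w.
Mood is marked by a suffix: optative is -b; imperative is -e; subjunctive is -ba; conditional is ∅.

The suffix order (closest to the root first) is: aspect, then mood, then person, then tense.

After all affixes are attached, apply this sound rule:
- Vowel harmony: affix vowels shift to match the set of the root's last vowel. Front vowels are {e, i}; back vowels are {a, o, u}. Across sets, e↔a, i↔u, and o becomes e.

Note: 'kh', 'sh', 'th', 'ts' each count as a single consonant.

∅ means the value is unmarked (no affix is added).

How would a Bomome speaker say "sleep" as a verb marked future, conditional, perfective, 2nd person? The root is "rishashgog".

Attach aspect perfective -w → rishashgogw.
mood = conditional: zero marking, form stays rishashgogw.
Attach person 2nd person -go (after consonant 'w') → rishashgogwgo.
Attach tense future -khu → rishashgogwgokhu.
Vowel harmony: no change.

rishashgogwgokhu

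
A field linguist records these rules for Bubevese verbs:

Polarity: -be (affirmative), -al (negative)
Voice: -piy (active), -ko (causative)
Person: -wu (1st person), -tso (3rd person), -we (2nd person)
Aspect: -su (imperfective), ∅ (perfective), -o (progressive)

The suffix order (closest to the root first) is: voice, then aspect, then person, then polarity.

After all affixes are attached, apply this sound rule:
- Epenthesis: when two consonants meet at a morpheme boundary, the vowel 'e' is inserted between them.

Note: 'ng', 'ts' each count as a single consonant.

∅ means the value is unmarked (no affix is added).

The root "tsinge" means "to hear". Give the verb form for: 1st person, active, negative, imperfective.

Attach voice active -piy → tsingepiy.
Attach aspect imperfective -su → tsingepiysu.
Attach person 1st person -wu → tsingepiysuwu.
Attach polarity negative -al → tsingepiysuwual.
Apply epenthesis: tsingepiysuwual → tsingepiyesuwual.

tsingepiyesuwual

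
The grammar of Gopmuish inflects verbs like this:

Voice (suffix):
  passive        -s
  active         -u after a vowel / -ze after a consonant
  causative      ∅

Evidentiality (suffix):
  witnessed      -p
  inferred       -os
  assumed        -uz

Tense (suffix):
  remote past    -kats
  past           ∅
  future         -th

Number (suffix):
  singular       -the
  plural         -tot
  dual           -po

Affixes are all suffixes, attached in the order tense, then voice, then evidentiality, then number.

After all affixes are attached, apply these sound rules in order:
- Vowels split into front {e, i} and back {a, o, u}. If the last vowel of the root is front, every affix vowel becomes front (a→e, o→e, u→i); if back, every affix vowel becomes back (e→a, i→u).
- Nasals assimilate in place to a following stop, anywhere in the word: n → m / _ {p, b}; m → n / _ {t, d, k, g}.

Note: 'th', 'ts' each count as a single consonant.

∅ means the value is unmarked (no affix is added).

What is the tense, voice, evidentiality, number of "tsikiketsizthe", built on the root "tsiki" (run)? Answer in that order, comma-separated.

remote past, causative, assumed, singular

Segment: tsiki-kats-uz-the.
tense: -kats → remote past.
voice: ∅ → causative.
evidentiality: -uz → assumed.
number: -the → singular.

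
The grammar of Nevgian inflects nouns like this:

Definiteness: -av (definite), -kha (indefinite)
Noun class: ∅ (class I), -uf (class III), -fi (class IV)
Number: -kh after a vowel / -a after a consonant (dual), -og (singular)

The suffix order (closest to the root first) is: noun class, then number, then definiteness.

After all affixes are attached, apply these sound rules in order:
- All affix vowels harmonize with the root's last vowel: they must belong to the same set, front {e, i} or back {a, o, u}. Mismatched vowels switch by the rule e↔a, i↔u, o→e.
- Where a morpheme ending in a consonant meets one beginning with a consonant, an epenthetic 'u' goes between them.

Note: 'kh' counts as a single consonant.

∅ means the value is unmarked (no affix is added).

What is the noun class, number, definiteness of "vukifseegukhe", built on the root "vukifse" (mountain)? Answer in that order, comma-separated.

class I, singular, indefinite

Segment: vukifse-og-kha.
noun class: ∅ → class I.
number: -og → singular.
definiteness: -kha → indefinite.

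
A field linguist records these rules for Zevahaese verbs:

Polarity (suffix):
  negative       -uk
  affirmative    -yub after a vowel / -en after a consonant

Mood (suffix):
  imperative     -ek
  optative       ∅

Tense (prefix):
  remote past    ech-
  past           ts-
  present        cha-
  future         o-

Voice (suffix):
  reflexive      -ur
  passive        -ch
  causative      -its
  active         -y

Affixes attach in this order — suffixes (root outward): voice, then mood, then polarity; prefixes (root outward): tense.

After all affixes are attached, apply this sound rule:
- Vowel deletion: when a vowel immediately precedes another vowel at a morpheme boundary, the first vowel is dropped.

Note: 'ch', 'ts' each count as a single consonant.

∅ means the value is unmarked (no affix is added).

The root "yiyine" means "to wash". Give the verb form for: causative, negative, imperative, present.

chayiyinitsekuk

Attach tense present cha- → chayiyine.
Attach voice causative -its → chayiyineits.
Attach mood imperative -ek → chayiyineitsek.
Attach polarity negative -uk → chayiyineitsekuk.
Apply vowel deletion: chayiyineitsekuk → chayiyinitsekuk.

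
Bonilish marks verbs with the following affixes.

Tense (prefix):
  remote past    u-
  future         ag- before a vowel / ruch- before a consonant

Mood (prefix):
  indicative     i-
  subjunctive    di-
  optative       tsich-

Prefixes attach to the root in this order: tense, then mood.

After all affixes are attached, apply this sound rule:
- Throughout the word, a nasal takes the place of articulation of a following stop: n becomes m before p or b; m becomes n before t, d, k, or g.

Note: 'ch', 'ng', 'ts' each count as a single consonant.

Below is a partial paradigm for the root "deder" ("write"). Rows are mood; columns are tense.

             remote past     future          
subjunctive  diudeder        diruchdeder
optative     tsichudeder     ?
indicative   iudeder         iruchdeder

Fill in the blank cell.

Attach tense future ruch- (before consonant 'd') → ruchdeder.
Attach mood optative tsich- → tsichruchdeder.
Nasal assimilation: no change.

tsichruchdeder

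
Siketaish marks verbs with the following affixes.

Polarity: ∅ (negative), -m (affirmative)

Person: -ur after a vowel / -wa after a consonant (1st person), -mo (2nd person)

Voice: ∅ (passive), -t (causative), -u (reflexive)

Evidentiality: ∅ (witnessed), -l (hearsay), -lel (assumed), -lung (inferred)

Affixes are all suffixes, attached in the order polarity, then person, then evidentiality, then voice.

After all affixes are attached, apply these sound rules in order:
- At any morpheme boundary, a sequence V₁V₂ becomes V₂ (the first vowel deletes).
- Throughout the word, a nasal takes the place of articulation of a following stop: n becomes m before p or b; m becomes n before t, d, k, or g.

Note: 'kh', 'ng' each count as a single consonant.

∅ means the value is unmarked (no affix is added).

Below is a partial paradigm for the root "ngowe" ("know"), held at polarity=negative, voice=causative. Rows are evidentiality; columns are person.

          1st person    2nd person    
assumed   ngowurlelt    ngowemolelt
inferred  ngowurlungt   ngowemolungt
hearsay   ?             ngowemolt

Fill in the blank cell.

ngowurlt

polarity = negative: zero marking, form stays ngowe.
Attach person 1st person -ur (after vowel 'e') → ngoweur.
Attach evidentiality hearsay -l → ngoweurl.
Attach voice causative -t → ngoweurlt.
Apply vowel deletion: ngoweurlt → ngowurlt.
Nasal assimilation: no change.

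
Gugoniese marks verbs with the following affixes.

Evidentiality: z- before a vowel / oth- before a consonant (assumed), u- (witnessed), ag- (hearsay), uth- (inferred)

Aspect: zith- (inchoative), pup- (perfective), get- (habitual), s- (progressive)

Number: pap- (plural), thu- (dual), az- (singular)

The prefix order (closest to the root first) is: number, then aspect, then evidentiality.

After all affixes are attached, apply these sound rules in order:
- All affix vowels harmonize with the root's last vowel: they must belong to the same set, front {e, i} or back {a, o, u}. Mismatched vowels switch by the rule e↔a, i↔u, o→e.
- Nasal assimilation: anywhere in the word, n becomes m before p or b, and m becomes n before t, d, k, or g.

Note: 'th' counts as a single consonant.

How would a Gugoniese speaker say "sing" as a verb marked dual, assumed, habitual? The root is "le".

ethgetthile

Attach number dual thu- → thule.
Attach aspect habitual get- → getthule.
Attach evidentiality assumed oth- (before consonant 'g') → othgetthule.
Apply vowel harmony: othgetthule → ethgetthile.
Nasal assimilation: no change.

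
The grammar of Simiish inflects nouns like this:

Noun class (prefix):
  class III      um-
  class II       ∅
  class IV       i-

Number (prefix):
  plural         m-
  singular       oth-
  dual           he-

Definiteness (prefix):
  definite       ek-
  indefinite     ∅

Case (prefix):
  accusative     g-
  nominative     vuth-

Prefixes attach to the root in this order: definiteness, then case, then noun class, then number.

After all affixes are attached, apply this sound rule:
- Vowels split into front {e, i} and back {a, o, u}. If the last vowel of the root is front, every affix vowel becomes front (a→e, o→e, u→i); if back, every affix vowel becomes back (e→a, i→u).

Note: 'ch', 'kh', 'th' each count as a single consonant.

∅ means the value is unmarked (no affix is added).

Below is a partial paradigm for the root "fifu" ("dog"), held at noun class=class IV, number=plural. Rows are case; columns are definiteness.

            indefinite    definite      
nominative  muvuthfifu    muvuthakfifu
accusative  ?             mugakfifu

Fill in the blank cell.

definiteness = indefinite: zero marking, form stays fifu.
Attach case accusative g- → gfifu.
Attach noun class class IV i- → igfifu.
Attach number plural m- → migfifu.
Apply vowel harmony: migfifu → mugfifu.

mugfifu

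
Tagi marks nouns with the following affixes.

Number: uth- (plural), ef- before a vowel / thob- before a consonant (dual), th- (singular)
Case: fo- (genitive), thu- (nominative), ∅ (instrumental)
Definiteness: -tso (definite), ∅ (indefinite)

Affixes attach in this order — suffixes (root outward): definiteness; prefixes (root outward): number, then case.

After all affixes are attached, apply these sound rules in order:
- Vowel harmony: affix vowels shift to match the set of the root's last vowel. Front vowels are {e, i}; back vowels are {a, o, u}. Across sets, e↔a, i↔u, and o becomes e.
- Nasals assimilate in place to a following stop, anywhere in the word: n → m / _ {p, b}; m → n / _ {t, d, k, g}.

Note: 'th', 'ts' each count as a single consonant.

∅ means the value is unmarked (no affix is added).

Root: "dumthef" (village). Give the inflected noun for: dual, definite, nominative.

Attach definiteness definite -tso → dumtheftso.
Attach number dual thob- (before consonant 'd') → thobdumtheftso.
Attach case nominative thu- → thuthobdumtheftso.
Apply vowel harmony: thuthobdumtheftso → thithebdumtheftse.
Nasal assimilation: no change.

thithebdumtheftse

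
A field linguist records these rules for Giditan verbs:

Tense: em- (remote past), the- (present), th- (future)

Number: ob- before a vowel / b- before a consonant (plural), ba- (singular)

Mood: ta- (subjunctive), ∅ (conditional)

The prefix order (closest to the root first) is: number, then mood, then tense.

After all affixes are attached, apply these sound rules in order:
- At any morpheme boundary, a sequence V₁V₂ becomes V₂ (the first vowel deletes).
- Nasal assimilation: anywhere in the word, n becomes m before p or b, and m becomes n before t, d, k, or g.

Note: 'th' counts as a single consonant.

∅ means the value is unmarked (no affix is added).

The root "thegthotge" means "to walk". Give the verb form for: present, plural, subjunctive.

Attach number plural b- (before consonant 'th') → bthegthotge.
Attach mood subjunctive ta- → tabthegthotge.
Attach tense present the- → thetabthegthotge.
Vowel deletion: no change.
Nasal assimilation: no change.

thetabthegthotge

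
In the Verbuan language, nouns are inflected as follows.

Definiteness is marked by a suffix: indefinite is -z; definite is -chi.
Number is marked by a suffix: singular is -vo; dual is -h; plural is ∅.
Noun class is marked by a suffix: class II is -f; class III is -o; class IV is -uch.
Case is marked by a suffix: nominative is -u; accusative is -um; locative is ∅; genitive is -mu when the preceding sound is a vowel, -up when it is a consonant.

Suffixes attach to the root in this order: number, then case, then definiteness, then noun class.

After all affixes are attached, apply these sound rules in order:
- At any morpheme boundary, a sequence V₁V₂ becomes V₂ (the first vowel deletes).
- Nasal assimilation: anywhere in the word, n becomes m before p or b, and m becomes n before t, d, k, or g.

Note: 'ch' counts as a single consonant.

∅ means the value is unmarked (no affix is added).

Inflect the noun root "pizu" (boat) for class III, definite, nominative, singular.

pizuvucho

Attach number singular -vo → pizuvo.
Attach case nominative -u → pizuvou.
Attach definiteness definite -chi → pizuvouchi.
Attach noun class class III -o → pizuvouchio.
Apply vowel deletion: pizuvouchio → pizuvucho.
Nasal assimilation: no change.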